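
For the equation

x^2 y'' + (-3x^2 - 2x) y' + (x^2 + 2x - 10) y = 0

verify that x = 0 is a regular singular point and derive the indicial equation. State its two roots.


Divide by x^2 to reach normal form y'' + P_1(x) y' + P_2(x) y = 0 with P_1(x) = -3 - 2/x and P_2(x) = 1 + 2/x - 10/x^2.
x = 0 is a singular point because the y'-coefficient -3 - 2/x has a pole at x = 0 and the y-coefficient 1 + 2/x - 10/x^2 has a pole at x = 0.
It is a regular singular point because x P_1(x) = p(x) = -3x - 2 and x^2 P_2(x) = q(x) = x^2 + 2x - 10 are polynomials, hence analytic at x = 0.
p(0) = -2,  q(0) = -10.
Indicial equation: r(r-1) + p(0) r + q(0) = 0, i.e. r^2 + (p(0) - 1) r + q(0) = 0, i.e. r^2 - 3 r - 10 = 0.
Discriminant: (-3)^2 - 4(-10) = 49, so r = (3 ± 7)/2.
Solving: r_1 = 5, r_2 = -2.

indicial: r^2 - 3 r - 10 = 0; roots r_1 = 5, r_2 = -2


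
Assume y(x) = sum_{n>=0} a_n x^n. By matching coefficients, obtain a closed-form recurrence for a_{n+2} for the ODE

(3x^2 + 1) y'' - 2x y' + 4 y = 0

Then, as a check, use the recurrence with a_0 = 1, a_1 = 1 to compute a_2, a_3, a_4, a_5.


Substitute y = sum_n a_n x^n.
(1 + 3 x^2) y'' contributes (n+2)(n+1) a_{n+2} + 3 n(n-1) a_n at x^n.
-2 x y'(x) contributes -2 n a_n at x^n.
4 y(x) contributes 4 a_n at x^n.
Matching x^n: (n+2)(n+1) a_{n+2} + (3 n(n-1) - 2 n + 4) a_n = 0.
Thus a_{n+2} = (-3 n(n-1) + 2 n - 4) / ((n+1)(n+2)) * a_n.

Check with a_0 = 1, a_1 = 1 (apply the recurrence for n = 0, 1, 2, 3): a_0 = 1, a_1 = 1, a_2 = -2, a_3 = -1/3, a_4 = 1, a_5 = 4/15.

a_(n+2) = (-3 n(n-1) + 2 n - 4) / ((n+1)(n+2)) * a_n; check: a_0 = 1, a_1 = 1, a_2 = -2, a_3 = -1/3, a_4 = 1, a_5 = 4/15


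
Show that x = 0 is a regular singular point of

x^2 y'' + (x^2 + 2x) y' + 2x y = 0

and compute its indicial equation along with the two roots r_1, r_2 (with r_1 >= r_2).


Divide by x^2 to reach normal form y'' + P_1(x) y' + P_2(x) y = 0 with P_1(x) = 1 + 2/x and P_2(x) = 2/x.
x = 0 is a singular point because the y'-coefficient 1 + 2/x has a pole at x = 0 and the y-coefficient 2/x has a pole at x = 0.
It is a regular singular point because x P_1(x) = p(x) = x + 2 and x^2 P_2(x) = q(x) = 2x are polynomials, hence analytic at x = 0.
p(0) = 2,  q(0) = 0.
Indicial equation: r(r-1) + p(0) r + q(0) = 0, i.e. r^2 + (p(0) - 1) r + q(0) = 0, i.e. r^2 + 1 r = 0.
Discriminant: (1)^2 - 4(0) = 1, so r = (-1 ± 1)/2.
Solving: r_1 = 0, r_2 = -1.

indicial: r^2 + 1 r = 0; roots r_1 = 0, r_2 = -1


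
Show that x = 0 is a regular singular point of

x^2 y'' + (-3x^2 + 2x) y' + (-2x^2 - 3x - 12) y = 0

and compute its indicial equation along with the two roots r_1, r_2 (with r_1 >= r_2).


Divide by x^2 to reach normal form y'' + P_1(x) y' + P_2(x) y = 0 with P_1(x) = -3 + 2/x and P_2(x) = -2 - 3/x - 12/x^2.
x = 0 is a singular point because the y'-coefficient -3 + 2/x has a pole at x = 0 and the y-coefficient -2 - 3/x - 12/x^2 has a pole at x = 0.
It is a regular singular point because x P_1(x) = p(x) = 2 - 3x and x^2 P_2(x) = q(x) = -2x^2 - 3x - 12 are polynomials, hence analytic at x = 0.
p(0) = 2,  q(0) = -12.
Indicial equation: r(r-1) + p(0) r + q(0) = 0, i.e. r^2 + (p(0) - 1) r + q(0) = 0, i.e. r^2 + 1 r - 12 = 0.
Discriminant: (1)^2 - 4(-12) = 49, so r = (-1 ± 7)/2.
Solving: r_1 = 3, r_2 = -4.

indicial: r^2 + 1 r - 12 = 0; roots r_1 = 3, r_2 = -4


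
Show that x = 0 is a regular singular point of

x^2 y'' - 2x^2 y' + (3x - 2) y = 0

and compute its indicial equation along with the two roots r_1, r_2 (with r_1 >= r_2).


Divide by x^2 to reach normal form y'' + P_1(x) y' + P_2(x) y = 0 with P_1(x) = -2 and P_2(x) = 3/x - 2/x^2.
x = 0 is a singular point because the y-coefficient 3/x - 2/x^2 has a pole at x = 0.
It is a regular singular point because x P_1(x) = p(x) = -2x and x^2 P_2(x) = q(x) = 3x - 2 are polynomials, hence analytic at x = 0.
p(0) = 0,  q(0) = -2.
Indicial equation: r(r-1) + p(0) r + q(0) = 0, i.e. r^2 + (p(0) - 1) r + q(0) = 0, i.e. r^2 - 1 r - 2 = 0.
Discriminant: (-1)^2 - 4(-2) = 9, so r = (1 ± 3)/2.
Solving: r_1 = 2, r_2 = -1.

indicial: r^2 - 1 r - 2 = 0; roots r_1 = 2, r_2 = -1


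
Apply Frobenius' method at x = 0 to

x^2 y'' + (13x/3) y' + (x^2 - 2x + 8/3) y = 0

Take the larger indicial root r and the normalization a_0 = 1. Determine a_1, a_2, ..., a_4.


Write in Frobenius form y'' + (p(x)/x) y' + (q(x)/x^2) y = 0:
  p(x) = 13/3,  q(x) = x^2 - 2x + 8/3.
Indicial equation: r(r-1) + (13/3) r + (8/3) = 0 -> roots r_1 = -4/3, r_2 = -2.
Take r = r_1 = -4/3. Let y(x) = x^r sum_{n>=0} a_n x^n with a_0 = 1.
Substitute y = x^r sum a_n x^n and match x^{r+n}. The recurrence is
  D(n) a_n - 2 a_{n-1} + 1 a_{n-2} = 0,  where D(n) = (r+n)(r+n-1) + (13/3)(r+n) + (8/3).
  a_n = [2 a_{n-1} - 1 a_{n-2}] / D(n).
Since the indicial polynomial factors as (r - r_1)(r - r_2), D(n) = (r_1 + n - r_1)(r_1 + n - r_2) = n(n + 2/3).
Evaluating step by step (a_0 = 1):
  n = 1: D(1) = 1(1 + 2/3) = 5/3; numerator = 2(1) = 2; a_1 = (2)/(5/3) = 6/5
  n = 2: D(2) = 2(2 + 2/3) = 16/3; numerator = 2(6/5) - 1(1) = 7/5; a_2 = (7/5)/(16/3) = 21/80
  n = 3: D(3) = 3(3 + 2/3) = 11; numerator = 2(21/80) - 1(6/5) = -27/40; a_3 = (-27/40)/(11) = -27/440
  n = 4: D(4) = 4(4 + 2/3) = 56/3; numerator = 2(-27/440) - 1(21/80) = -339/880; a_4 = (-339/880)/(56/3) = -1017/49280

r = -4/3; a_0 = 1; a_1 = 6/5; a_2 = 21/80; a_3 = -27/440; a_4 = -1017/49280


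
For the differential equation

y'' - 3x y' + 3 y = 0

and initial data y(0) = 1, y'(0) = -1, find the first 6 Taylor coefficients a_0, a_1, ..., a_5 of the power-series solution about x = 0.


Ansatz: y(x) = sum_{n>=0} a_n x^n, so y'(x) = sum_{n>=1} n a_n x^(n-1) and y''(x) = sum_{n>=2} n(n-1) a_n x^(n-2).
Substitute into P(x) y'' + Q(x) y' + R(x) y = 0 with P(x) = 1, Q(x) = -3x, R(x) = 3, and match powers of x.
Initial conditions: a_0 = 1, a_1 = -1.
Setting the coefficient of each power of x to zero and solving order by order (substituting the coefficients already found):
  x^0: 2 a_2 + 3 a_0 = 0  ->  2 a_2 = -3 a_0 = -3  ->  a_2 = -3/2
  x^1: 6 a_3 = 0  ->  a_3 = 0
  x^2: 12 a_4 - 3 a_2 = 0  ->  12 a_4 = 3 a_2 = -9/2  ->  a_4 = -3/8
  x^3: 20 a_5 - 6 a_3 = 0  ->  20 a_5 = 6 a_3 = 0  ->  a_5 = 0
Truncated series: y(x) = 1 - x - (3/2) x^2 - (3/8) x^4 + O(x^6).

a_0 = 1; a_1 = -1; a_2 = -3/2; a_3 = 0; a_4 = -3/8; a_5 = 0


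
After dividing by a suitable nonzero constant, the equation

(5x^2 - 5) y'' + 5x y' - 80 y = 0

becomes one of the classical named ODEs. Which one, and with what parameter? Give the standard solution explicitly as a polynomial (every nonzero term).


All three coefficients share the factor -5; dividing through by -5 gives  (1 - x^2) y'' - x y' + 16 y = 0.
This matches the Chebyshev equation (1 - x^2) y'' - x y' + n^2 y = 0 (note the -x y' term, not -2x y') with n^2 = 16, so n = 4; the polynomial solution is T_4(x).
With y = sum_k a_k x^k, matching x^k gives (k+2)(k+1) a_{k+2} = (k^2 - n^2) a_k = (k - 4)(k + 4) a_k. The right side vanishes at k = 4, so the series with the parity of 4 terminates at degree 4.
Standard normalization: leading coefficient of T_n is 2^(n-1), so a_4 = 2^3 = 8. Work downward with a_k = (k+1)(k+2) a_{k+2} / ((k - 4)(k + 4)):
  a_2 = (3)(4)(8) / ((2 - 4)(2 + 4)) = 96/(-12) = -8
  a_0 = (1)(2)(-8) / ((0 - 4)(0 + 4)) = -16/(-16) = 1
Hence T_4(x) = 8 x^4 - 8 x^2 + 1.

T_4(x); series = 8 x^4 - 8 x^2 + 1


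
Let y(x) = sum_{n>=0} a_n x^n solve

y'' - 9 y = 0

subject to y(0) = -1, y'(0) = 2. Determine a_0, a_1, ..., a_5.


Ansatz: y(x) = sum_{n>=0} a_n x^n, so y'(x) = sum_{n>=1} n a_n x^(n-1) and y''(x) = sum_{n>=2} n(n-1) a_n x^(n-2).
Substitute into P(x) y'' + Q(x) y' + R(x) y = 0 with P(x) = 1, Q(x) = 0, R(x) = -9, and match powers of x.
Initial conditions: a_0 = -1, a_1 = 2.
Setting the coefficient of each power of x to zero and solving order by order (substituting the coefficients already found):
  x^0: 2 a_2 - 9 a_0 = 0  ->  2 a_2 = 9 a_0 = -9  ->  a_2 = -9/2
  x^1: 6 a_3 - 9 a_1 = 0  ->  6 a_3 = 9 a_1 = 18  ->  a_3 = 3
  x^2: 12 a_4 - 9 a_2 = 0  ->  12 a_4 = 9 a_2 = -81/2  ->  a_4 = -27/8
  x^3: 20 a_5 - 9 a_3 = 0  ->  20 a_5 = 9 a_3 = 27  ->  a_5 = 27/20
Truncated series: y(x) = -1 + 2 x - (9/2) x^2 + 3 x^3 - (27/8) x^4 + (27/20) x^5 + O(x^6).

a_0 = -1; a_1 = 2; a_2 = -9/2; a_3 = 3; a_4 = -27/8; a_5 = 27/20


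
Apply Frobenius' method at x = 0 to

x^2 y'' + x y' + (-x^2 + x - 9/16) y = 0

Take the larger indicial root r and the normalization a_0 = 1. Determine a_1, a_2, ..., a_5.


Write in Frobenius form y'' + (p(x)/x) y' + (q(x)/x^2) y = 0:
  p(x) = 1,  q(x) = -x^2 + x - 9/16.
Indicial equation: r(r-1) + (1) r + (-9/16) = 0 -> roots r_1 = 3/4, r_2 = -3/4.
Take r = r_1 = 3/4. Let y(x) = x^r sum_{n>=0} a_n x^n with a_0 = 1.
Substitute y = x^r sum a_n x^n and match x^{r+n}. The recurrence is
  D(n) a_n + 1 a_{n-1} - 1 a_{n-2} = 0,  where D(n) = (r+n)(r+n-1) + (1)(r+n) + (-9/16).
  a_n = [-1 a_{n-1} + 1 a_{n-2}] / D(n).
Since the indicial polynomial factors as (r - r_1)(r - r_2), D(n) = (r_1 + n - r_1)(r_1 + n - r_2) = n(n + 3/2).
Evaluating step by step (a_0 = 1):
  n = 1: D(1) = 1(1 + 3/2) = 5/2; numerator = -1(1) = -1; a_1 = (-1)/(5/2) = -2/5
  n = 2: D(2) = 2(2 + 3/2) = 7; numerator = -1(-2/5) + 1(1) = 7/5; a_2 = (7/5)/(7) = 1/5
  n = 3: D(3) = 3(3 + 3/2) = 27/2; numerator = -1(1/5) + 1(-2/5) = -3/5; a_3 = (-3/5)/(27/2) = -2/45
  n = 4: D(4) = 4(4 + 3/2) = 22; numerator = -1(-2/45) + 1(1/5) = 11/45; a_4 = (11/45)/(22) = 1/90
  n = 5: D(5) = 5(5 + 3/2) = 65/2; numerator = -1(1/90) + 1(-2/45) = -1/18; a_5 = (-1/18)/(65/2) = -1/585

r = 3/4; a_0 = 1; a_1 = -2/5; a_2 = 1/5; a_3 = -2/45; a_4 = 1/90; a_5 = -1/585


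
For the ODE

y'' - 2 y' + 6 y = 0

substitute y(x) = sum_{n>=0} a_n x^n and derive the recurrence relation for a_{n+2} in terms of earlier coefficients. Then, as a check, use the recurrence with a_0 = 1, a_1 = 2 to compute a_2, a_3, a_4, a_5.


Substitute y = sum_n a_n x^n.
y''(x) has coefficient (n+2)(n+1) a_{n+2} at x^n;
-2 y'(x) has coefficient -2 (n+1) a_{n+1} at x^n;
6 y(x) has coefficient 6 a_n at x^n.
Matching x^n: (n+2)(n+1) a_{n+2} - 2 (n+1) a_{n+1} + 6 a_n = 0.
Thus a_{n+2} = [2 (n+1) a_{n+1} - 6 a_n] / ((n+1)(n+2)).

Check with a_0 = 1, a_1 = 2 (apply the recurrence for n = 0, 1, 2, 3): a_0 = 1, a_1 = 2, a_2 = -1, a_3 = -8/3, a_4 = -5/6, a_5 = 7/15.

a_(n+2) = [2 (n+1) a_(n+1) - 6 a_n] / ((n+1)(n+2)); check: a_0 = 1, a_1 = 2, a_2 = -1, a_3 = -8/3, a_4 = -5/6, a_5 = 7/15


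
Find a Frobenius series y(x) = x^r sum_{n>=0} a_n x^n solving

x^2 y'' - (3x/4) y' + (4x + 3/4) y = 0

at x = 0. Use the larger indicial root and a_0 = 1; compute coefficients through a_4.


Write in Frobenius form y'' + (p(x)/x) y' + (q(x)/x^2) y = 0:
  p(x) = -3/4,  q(x) = 4x + 3/4.
Indicial equation: r(r-1) + (-3/4) r + (3/4) = 0 -> roots r_1 = 1, r_2 = 3/4.
Take r = r_1 = 1. Let y(x) = x^r sum_{n>=0} a_n x^n with a_0 = 1.
Substitute y = x^r sum a_n x^n and match x^{r+n}. The recurrence is
  D(n) a_n + 4 a_{n-1} = 0,  where D(n) = (r+n)(r+n-1) + (-3/4)(r+n) + (3/4).
  a_n = -4 / D(n) * a_{n-1}.
Since the indicial polynomial factors as (r - r_1)(r - r_2), D(n) = (r_1 + n - r_1)(r_1 + n - r_2) = n(n + 1/4).
Evaluating step by step (a_0 = 1):
  n = 1: D(1) = 1(1 + 1/4) = 5/4; numerator = -4(1) = -4; a_1 = (-4)/(5/4) = -16/5
  n = 2: D(2) = 2(2 + 1/4) = 9/2; numerator = -4(-16/5) = 64/5; a_2 = (64/5)/(9/2) = 128/45
  n = 3: D(3) = 3(3 + 1/4) = 39/4; numerator = -4(128/45) = -512/45; a_3 = (-512/45)/(39/4) = -2048/1755
  n = 4: D(4) = 4(4 + 1/4) = 17; numerator = -4(-2048/1755) = 8192/1755; a_4 = (8192/1755)/(17) = 8192/29835

r = 1; a_0 = 1; a_1 = -16/5; a_2 = 128/45; a_3 = -2048/1755; a_4 = 8192/29835


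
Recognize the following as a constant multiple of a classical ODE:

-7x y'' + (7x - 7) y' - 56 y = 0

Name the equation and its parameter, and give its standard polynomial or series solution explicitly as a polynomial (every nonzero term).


All three coefficients share the factor -7; dividing through by -7 gives  x y'' + (1 - x) y' + 8 y = 0.
This matches the Laguerre equation x y'' + (1 - x) y' + n y = 0 with n = 8; the polynomial solution is L_8(x).
With y = sum_k a_k x^k, matching x^k gives (k+1)k a_{k+1} + (k+1) a_{k+1} - k a_k + n a_k = 0, i.e. (k+1)^2 a_{k+1} = (k - n) a_k = (k - 8) a_k. The right side vanishes at k = 8, so the series terminates at degree 8.
Standard normalization L_n(0) = 1 gives a_0 = 1. Work upward with a_{k+1} = (k - 8) a_k / (k+1)^2:
  a_1 = (0 - 8)(1) / 1^2 = -8/1 = -8
  a_2 = (1 - 8)(-8) / 2^2 = 56/4 = 14
  a_3 = (2 - 8)(14) / 3^2 = -84/9 = -28/3
  a_4 = (3 - 8)(-28/3) / 4^2 = (140/3)/16 = 35/12
  a_5 = (4 - 8)(35/12) / 5^2 = (-35/3)/25 = -7/15
  a_6 = (5 - 8)(-7/15) / 6^2 = (7/5)/36 = 7/180
  a_7 = (6 - 8)(7/180) / 7^2 = (-7/90)/49 = -1/630
  a_8 = (7 - 8)(-1/630) / 8^2 = (1/630)/64 = 1/40320
Hence L_8(x) = x^8/40320 - x^7/630 + 7 x^6/180 - 7 x^5/15 + 35 x^4/12 - 28 x^3/3 + 14 x^2 - 8 x + 1.

L_8(x); series = x^8/40320 - x^7/630 + 7 x^6/180 - 7 x^5/15 + 35 x^4/12 - 28 x^3/3 + 14 x^2 - 8 x + 1


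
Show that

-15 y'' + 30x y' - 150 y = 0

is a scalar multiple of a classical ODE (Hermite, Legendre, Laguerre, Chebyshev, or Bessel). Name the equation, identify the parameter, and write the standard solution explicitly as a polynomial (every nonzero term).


All three coefficients share the factor -15; dividing through by -15 gives  y'' - 2x y' + 10 y = 0.
This matches the Hermite equation y'' - 2x y' + 2n y = 0 with 2n = 10, so n = 5; the polynomial solution is H_5(x).
With y = sum_k a_k x^k, matching x^k gives (k+2)(k+1) a_{k+2} = 2(k - n) a_k = 2(k - 5) a_k. The right side vanishes at k = 5, so the series with the parity of 5 terminates at degree 5.
Standard normalization: leading coefficient of H_n is 2^n, so a_5 = 2^5 = 32. Work downward with a_k = (k+1)(k+2) a_{k+2} / (2(k - n)):
  a_3 = (4)(5)(32) / (2(3 - 5)) = 640/(-4) = -160
  a_1 = (2)(3)(-160) / (2(1 - 5)) = -960/(-8) = 120
Hence H_5(x) = 32 x^5 - 160 x^3 + 120 x.

H_5(x); series = 32 x^5 - 160 x^3 + 120 x


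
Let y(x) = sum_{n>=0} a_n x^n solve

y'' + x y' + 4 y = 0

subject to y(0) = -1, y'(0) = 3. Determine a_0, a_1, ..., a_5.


Ansatz: y(x) = sum_{n>=0} a_n x^n, so y'(x) = sum_{n>=1} n a_n x^(n-1) and y''(x) = sum_{n>=2} n(n-1) a_n x^(n-2).
Substitute into P(x) y'' + Q(x) y' + R(x) y = 0 with P(x) = 1, Q(x) = x, R(x) = 4, and match powers of x.
Initial conditions: a_0 = -1, a_1 = 3.
Setting the coefficient of each power of x to zero and solving order by order (substituting the coefficients already found):
  x^0: 2 a_2 + 4 a_0 = 0  ->  2 a_2 = -4 a_0 = 4  ->  a_2 = 2
  x^1: 6 a_3 + 5 a_1 = 0  ->  6 a_3 = -5 a_1 = -15  ->  a_3 = -5/2
  x^2: 12 a_4 + 6 a_2 = 0  ->  12 a_4 = -6 a_2 = -12  ->  a_4 = -1
  x^3: 20 a_5 + 7 a_3 = 0  ->  20 a_5 = -7 a_3 = 35/2  ->  a_5 = 7/8
Truncated series: y(x) = -1 + 3 x + 2 x^2 - (5/2) x^3 - x^4 + (7/8) x^5 + O(x^6).

a_0 = -1; a_1 = 3; a_2 = 2; a_3 = -5/2; a_4 = -1; a_5 = 7/8


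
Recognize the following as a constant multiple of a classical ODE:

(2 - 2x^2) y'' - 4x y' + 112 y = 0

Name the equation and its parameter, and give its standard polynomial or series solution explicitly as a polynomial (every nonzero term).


All three coefficients share the factor 2; dividing through by 2 gives  (1 - x^2) y'' - 2x y' + 56 y = 0.
This matches the Legendre equation (1 - x^2) y'' - 2x y' + n(n+1) y = 0 (note the -2x y' term) with n(n+1) = 56, so n = 7; the polynomial solution is P_7(x).
With y = sum_k a_k x^k, matching x^k gives (k+2)(k+1) a_{k+2} = [k(k+1) - n(n+1)] a_k = (k - 7)(k + 8) a_k. The right side vanishes at k = 7, so the series with the parity of 7 terminates at degree 7.
Standard normalization (P_n(1) = 1): leading coefficient (2n)!/(2^n (n!)^2) = 87178291200/(128*25401600) = 429/16, so a_7 = 429/16. Work downward with a_k = (k+1)(k+2) a_{k+2} / ((k - 7)(k + 8)):
  a_5 = (6)(7)(429/16) / ((5 - 7)(5 + 8)) = (9009/8)/(-26) = -693/16
  a_3 = (4)(5)(-693/16) / ((3 - 7)(3 + 8)) = (-3465/4)/(-44) = 315/16
  a_1 = (2)(3)(315/16) / ((1 - 7)(1 + 8)) = (945/8)/(-54) = -35/16
Hence P_7(x) = 429 x^7/16 - 693 x^5/16 + 315 x^3/16 - 35 x/16.

P_7(x); series = 429 x^7/16 - 693 x^5/16 + 315 x^3/16 - 35 x/16


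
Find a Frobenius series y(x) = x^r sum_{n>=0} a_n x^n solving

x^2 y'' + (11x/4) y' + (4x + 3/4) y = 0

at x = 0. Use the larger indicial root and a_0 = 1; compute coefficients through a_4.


Write in Frobenius form y'' + (p(x)/x) y' + (q(x)/x^2) y = 0:
  p(x) = 11/4,  q(x) = 4x + 3/4.
Indicial equation: r(r-1) + (11/4) r + (3/4) = 0 -> roots r_1 = -3/4, r_2 = -1.
Take r = r_1 = -3/4. Let y(x) = x^r sum_{n>=0} a_n x^n with a_0 = 1.
Substitute y = x^r sum a_n x^n and match x^{r+n}. The recurrence is
  D(n) a_n + 4 a_{n-1} = 0,  where D(n) = (r+n)(r+n-1) + (11/4)(r+n) + (3/4).
  a_n = -4 / D(n) * a_{n-1}.
Since the indicial polynomial factors as (r - r_1)(r - r_2), D(n) = (r_1 + n - r_1)(r_1 + n - r_2) = n(n + 1/4).
Evaluating step by step (a_0 = 1):
  n = 1: D(1) = 1(1 + 1/4) = 5/4; numerator = -4(1) = -4; a_1 = (-4)/(5/4) = -16/5
  n = 2: D(2) = 2(2 + 1/4) = 9/2; numerator = -4(-16/5) = 64/5; a_2 = (64/5)/(9/2) = 128/45
  n = 3: D(3) = 3(3 + 1/4) = 39/4; numerator = -4(128/45) = -512/45; a_3 = (-512/45)/(39/4) = -2048/1755
  n = 4: D(4) = 4(4 + 1/4) = 17; numerator = -4(-2048/1755) = 8192/1755; a_4 = (8192/1755)/(17) = 8192/29835

r = -3/4; a_0 = 1; a_1 = -16/5; a_2 = 128/45; a_3 = -2048/1755; a_4 = 8192/29835


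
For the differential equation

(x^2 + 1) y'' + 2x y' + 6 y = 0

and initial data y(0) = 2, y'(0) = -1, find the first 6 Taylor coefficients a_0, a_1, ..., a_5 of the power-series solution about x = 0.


Ansatz: y(x) = sum_{n>=0} a_n x^n, so y'(x) = sum_{n>=1} n a_n x^(n-1) and y''(x) = sum_{n>=2} n(n-1) a_n x^(n-2).
Substitute into P(x) y'' + Q(x) y' + R(x) y = 0 with P(x) = x^2 + 1, Q(x) = 2x, R(x) = 6, and match powers of x.
Initial conditions: a_0 = 2, a_1 = -1.
Setting the coefficient of each power of x to zero and solving order by order (substituting the coefficients already found):
  x^0: 2 a_2 + 6 a_0 = 0  ->  2 a_2 = -6 a_0 = -12  ->  a_2 = -6
  x^1: 6 a_3 + 8 a_1 = 0  ->  6 a_3 = -8 a_1 = 8  ->  a_3 = 4/3
  x^2: 12 a_4 + 12 a_2 = 0  ->  12 a_4 = -12 a_2 = 72  ->  a_4 = 6
  x^3: 20 a_5 + 18 a_3 = 0  ->  20 a_5 = -18 a_3 = -24  ->  a_5 = -6/5
Truncated series: y(x) = 2 - x - 6 x^2 + (4/3) x^3 + 6 x^4 - (6/5) x^5 + O(x^6).

a_0 = 2; a_1 = -1; a_2 = -6; a_3 = 4/3; a_4 = 6; a_5 = -6/5


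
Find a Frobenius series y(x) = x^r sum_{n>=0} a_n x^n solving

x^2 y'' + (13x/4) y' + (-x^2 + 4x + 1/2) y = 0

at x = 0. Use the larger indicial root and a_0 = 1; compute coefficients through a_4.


Write in Frobenius form y'' + (p(x)/x) y' + (q(x)/x^2) y = 0:
  p(x) = 13/4,  q(x) = -x^2 + 4x + 1/2.
Indicial equation: r(r-1) + (13/4) r + (1/2) = 0 -> roots r_1 = -1/4, r_2 = -2.
Take r = r_1 = -1/4. Let y(x) = x^r sum_{n>=0} a_n x^n with a_0 = 1.
Substitute y = x^r sum a_n x^n and match x^{r+n}. The recurrence is
  D(n) a_n + 4 a_{n-1} - 1 a_{n-2} = 0,  where D(n) = (r+n)(r+n-1) + (13/4)(r+n) + (1/2).
  a_n = [-4 a_{n-1} + 1 a_{n-2}] / D(n).
Since the indicial polynomial factors as (r - r_1)(r - r_2), D(n) = (r_1 + n - r_1)(r_1 + n - r_2) = n(n + 7/4).
Evaluating step by step (a_0 = 1):
  n = 1: D(1) = 1(1 + 7/4) = 11/4; numerator = -4(1) = -4; a_1 = (-4)/(11/4) = -16/11
  n = 2: D(2) = 2(2 + 7/4) = 15/2; numerator = -4(-16/11) + 1(1) = 75/11; a_2 = (75/11)/(15/2) = 10/11
  n = 3: D(3) = 3(3 + 7/4) = 57/4; numerator = -4(10/11) + 1(-16/11) = -56/11; a_3 = (-56/11)/(57/4) = -224/627
  n = 4: D(4) = 4(4 + 7/4) = 23; numerator = -4(-224/627) + 1(10/11) = 1466/627; a_4 = (1466/627)/(23) = 1466/14421

r = -1/4; a_0 = 1; a_1 = -16/11; a_2 = 10/11; a_3 = -224/627; a_4 = 1466/14421


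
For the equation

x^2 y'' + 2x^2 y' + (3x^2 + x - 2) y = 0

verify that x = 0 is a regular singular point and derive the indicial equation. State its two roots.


Divide by x^2 to reach normal form y'' + P_1(x) y' + P_2(x) y = 0 with P_1(x) = 2 and P_2(x) = 3 + 1/x - 2/x^2.
x = 0 is a singular point because the y-coefficient 3 + 1/x - 2/x^2 has a pole at x = 0.
It is a regular singular point because x P_1(x) = p(x) = 2x and x^2 P_2(x) = q(x) = 3x^2 + x - 2 are polynomials, hence analytic at x = 0.
p(0) = 0,  q(0) = -2.
Indicial equation: r(r-1) + p(0) r + q(0) = 0, i.e. r^2 + (p(0) - 1) r + q(0) = 0, i.e. r^2 - 1 r - 2 = 0.
Discriminant: (-1)^2 - 4(-2) = 9, so r = (1 ± 3)/2.
Solving: r_1 = 2, r_2 = -1.

indicial: r^2 - 1 r - 2 = 0; roots r_1 = 2, r_2 = -1


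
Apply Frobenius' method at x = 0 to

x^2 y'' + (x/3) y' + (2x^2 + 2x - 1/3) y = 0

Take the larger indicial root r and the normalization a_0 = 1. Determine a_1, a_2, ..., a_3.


Write in Frobenius form y'' + (p(x)/x) y' + (q(x)/x^2) y = 0:
  p(x) = 1/3,  q(x) = 2x^2 + 2x - 1/3.
Indicial equation: r(r-1) + (1/3) r + (-1/3) = 0 -> roots r_1 = 1, r_2 = -1/3.
Take r = r_1 = 1. Let y(x) = x^r sum_{n>=0} a_n x^n with a_0 = 1.
Substitute y = x^r sum a_n x^n and match x^{r+n}. The recurrence is
  D(n) a_n + 2 a_{n-1} + 2 a_{n-2} = 0,  where D(n) = (r+n)(r+n-1) + (1/3)(r+n) + (-1/3).
  a_n = [-2 a_{n-1} - 2 a_{n-2}] / D(n).
Since the indicial polynomial factors as (r - r_1)(r - r_2), D(n) = (r_1 + n - r_1)(r_1 + n - r_2) = n(n + 4/3).
Evaluating step by step (a_0 = 1):
  n = 1: D(1) = 1(1 + 4/3) = 7/3; numerator = -2(1) = -2; a_1 = (-2)/(7/3) = -6/7
  n = 2: D(2) = 2(2 + 4/3) = 20/3; numerator = -2(-6/7) - 2(1) = -2/7; a_2 = (-2/7)/(20/3) = -3/70
  n = 3: D(3) = 3(3 + 4/3) = 13; numerator = -2(-3/70) - 2(-6/7) = 9/5; a_3 = (9/5)/(13) = 9/65

r = 1; a_0 = 1; a_1 = -6/7; a_2 = -3/70; a_3 = 9/65


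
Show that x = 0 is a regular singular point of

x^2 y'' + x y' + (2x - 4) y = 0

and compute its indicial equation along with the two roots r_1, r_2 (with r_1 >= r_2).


Divide by x^2 to reach normal form y'' + P_1(x) y' + P_2(x) y = 0 with P_1(x) = 1/x and P_2(x) = 2/x - 4/x^2.
x = 0 is a singular point because the y'-coefficient 1/x has a pole at x = 0 and the y-coefficient 2/x - 4/x^2 has a pole at x = 0.
It is a regular singular point because x P_1(x) = p(x) = 1 and x^2 P_2(x) = q(x) = 2x - 4 are polynomials, hence analytic at x = 0.
p(0) = 1,  q(0) = -4.
Indicial equation: r(r-1) + p(0) r + q(0) = 0, i.e. r^2 + (p(0) - 1) r + q(0) = 0, i.e. r^2 - 4 = 0.
Discriminant: (0)^2 - 4(-4) = 16, so r = (0 ± 4)/2.
Solving: r_1 = 2, r_2 = -2.

indicial: r^2 - 4 = 0; roots r_1 = 2, r_2 = -2


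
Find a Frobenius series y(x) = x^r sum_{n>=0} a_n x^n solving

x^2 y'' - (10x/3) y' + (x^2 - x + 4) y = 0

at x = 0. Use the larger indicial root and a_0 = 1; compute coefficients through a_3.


Write in Frobenius form y'' + (p(x)/x) y' + (q(x)/x^2) y = 0:
  p(x) = -10/3,  q(x) = x^2 - x + 4.
Indicial equation: r(r-1) + (-10/3) r + (4) = 0 -> roots r_1 = 3, r_2 = 4/3.
Take r = r_1 = 3. Let y(x) = x^r sum_{n>=0} a_n x^n with a_0 = 1.
Substitute y = x^r sum a_n x^n and match x^{r+n}. The recurrence is
  D(n) a_n - 1 a_{n-1} + 1 a_{n-2} = 0,  where D(n) = (r+n)(r+n-1) + (-10/3)(r+n) + (4).
  a_n = [1 a_{n-1} - 1 a_{n-2}] / D(n).
Since the indicial polynomial factors as (r - r_1)(r - r_2), D(n) = (r_1 + n - r_1)(r_1 + n - r_2) = n(n + 5/3).
Evaluating step by step (a_0 = 1):
  n = 1: D(1) = 1(1 + 5/3) = 8/3; numerator = 1(1) = 1; a_1 = (1)/(8/3) = 3/8
  n = 2: D(2) = 2(2 + 5/3) = 22/3; numerator = 1(3/8) - 1(1) = -5/8; a_2 = (-5/8)/(22/3) = -15/176
  n = 3: D(3) = 3(3 + 5/3) = 14; numerator = 1(-15/176) - 1(3/8) = -81/176; a_3 = (-81/176)/(14) = -81/2464

r = 3; a_0 = 1; a_1 = 3/8; a_2 = -15/176; a_3 = -81/2464


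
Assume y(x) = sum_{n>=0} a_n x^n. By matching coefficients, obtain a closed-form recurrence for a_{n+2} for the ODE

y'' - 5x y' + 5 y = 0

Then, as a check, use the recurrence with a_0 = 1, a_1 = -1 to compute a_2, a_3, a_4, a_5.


Substitute y = sum_n a_n x^n.
y''(x) has coefficient (n+2)(n+1) a_{n+2} at x^n;
-5 x y'(x) has coefficient -5 n a_n at x^n (shift);
5 y(x) has coefficient 5 a_n at x^n.
Matching x^n: (n+2)(n+1) a_{n+2} + (-5n + 5) a_n = 0.
Thus a_{n+2} = (5n - 5) / ((n+1)(n+2)) * a_n.

Check with a_0 = 1, a_1 = -1 (apply the recurrence for n = 0, 1, 2, 3): a_0 = 1, a_1 = -1, a_2 = -5/2, a_3 = 0, a_4 = -25/24, a_5 = 0.

a_(n+2) = (5n - 5) / ((n+1)(n+2)) * a_n; check: a_0 = 1, a_1 = -1, a_2 = -5/2, a_3 = 0, a_4 = -25/24, a_5 = 0


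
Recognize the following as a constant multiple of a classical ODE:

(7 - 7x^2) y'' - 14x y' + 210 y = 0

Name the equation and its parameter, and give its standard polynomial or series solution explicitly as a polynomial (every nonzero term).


All three coefficients share the factor 7; dividing through by 7 gives  (1 - x^2) y'' - 2x y' + 30 y = 0.
This matches the Legendre equation (1 - x^2) y'' - 2x y' + n(n+1) y = 0 (note the -2x y' term) with n(n+1) = 30, so n = 5; the polynomial solution is P_5(x).
With y = sum_k a_k x^k, matching x^k gives (k+2)(k+1) a_{k+2} = [k(k+1) - n(n+1)] a_k = (k - 5)(k + 6) a_k. The right side vanishes at k = 5, so the series with the parity of 5 terminates at degree 5.
Standard normalization (P_n(1) = 1): leading coefficient (2n)!/(2^n (n!)^2) = 3628800/(32*14400) = 63/8, so a_5 = 63/8. Work downward with a_k = (k+1)(k+2) a_{k+2} / ((k - 5)(k + 6)):
  a_3 = (4)(5)(63/8) / ((3 - 5)(3 + 6)) = (315/2)/(-18) = -35/4
  a_1 = (2)(3)(-35/4) / ((1 - 5)(1 + 6)) = (-105/2)/(-28) = 15/8
Hence P_5(x) = 63 x^5/8 - 35 x^3/4 + 15 x/8.

P_5(x); series = 63 x^5/8 - 35 x^3/4 + 15 x/8


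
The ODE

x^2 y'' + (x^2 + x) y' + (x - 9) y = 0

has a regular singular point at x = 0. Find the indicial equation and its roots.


Divide by x^2 to reach normal form y'' + P_1(x) y' + P_2(x) y = 0 with P_1(x) = 1 + 1/x and P_2(x) = 1/x - 9/x^2.
x = 0 is a singular point because the y'-coefficient 1 + 1/x has a pole at x = 0 and the y-coefficient 1/x - 9/x^2 has a pole at x = 0.
It is a regular singular point because x P_1(x) = p(x) = x + 1 and x^2 P_2(x) = q(x) = x - 9 are polynomials, hence analytic at x = 0.
p(0) = 1,  q(0) = -9.
Indicial equation: r(r-1) + p(0) r + q(0) = 0, i.e. r^2 + (p(0) - 1) r + q(0) = 0, i.e. r^2 - 9 = 0.
Discriminant: (0)^2 - 4(-9) = 36, so r = (0 ± 6)/2.
Solving: r_1 = 3, r_2 = -3.

indicial: r^2 - 9 = 0; roots r_1 = 3, r_2 = -3


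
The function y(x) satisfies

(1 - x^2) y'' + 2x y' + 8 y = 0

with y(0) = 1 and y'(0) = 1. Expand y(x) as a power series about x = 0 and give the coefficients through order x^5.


Ansatz: y(x) = sum_{n>=0} a_n x^n, so y'(x) = sum_{n>=1} n a_n x^(n-1) and y''(x) = sum_{n>=2} n(n-1) a_n x^(n-2).
Substitute into P(x) y'' + Q(x) y' + R(x) y = 0 with P(x) = 1 - x^2, Q(x) = 2x, R(x) = 8, and match powers of x.
Initial conditions: a_0 = 1, a_1 = 1.
Setting the coefficient of each power of x to zero and solving order by order (substituting the coefficients already found):
  x^0: 2 a_2 + 8 a_0 = 0  ->  2 a_2 = -8 a_0 = -8  ->  a_2 = -4
  x^1: 6 a_3 + 10 a_1 = 0  ->  6 a_3 = -10 a_1 = -10  ->  a_3 = -5/3
  x^2: 12 a_4 + 10 a_2 = 0  ->  12 a_4 = -10 a_2 = 40  ->  a_4 = 10/3
  x^3: 20 a_5 + 8 a_3 = 0  ->  20 a_5 = -8 a_3 = 40/3  ->  a_5 = 2/3
Truncated series: y(x) = 1 + x - 4 x^2 - (5/3) x^3 + (10/3) x^4 + (2/3) x^5 + O(x^6).

a_0 = 1; a_1 = 1; a_2 = -4; a_3 = -5/3; a_4 = 10/3; a_5 = 2/3


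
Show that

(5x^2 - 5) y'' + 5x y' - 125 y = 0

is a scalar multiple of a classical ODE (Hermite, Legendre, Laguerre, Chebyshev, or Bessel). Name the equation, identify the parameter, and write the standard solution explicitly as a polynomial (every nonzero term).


All three coefficients share the factor -5; dividing through by -5 gives  (1 - x^2) y'' - x y' + 25 y = 0.
This matches the Chebyshev equation (1 - x^2) y'' - x y' + n^2 y = 0 (note the -x y' term, not -2x y') with n^2 = 25, so n = 5; the polynomial solution is T_5(x).
With y = sum_k a_k x^k, matching x^k gives (k+2)(k+1) a_{k+2} = (k^2 - n^2) a_k = (k - 5)(k + 5) a_k. The right side vanishes at k = 5, so the series with the parity of 5 terminates at degree 5.
Standard normalization: leading coefficient of T_n is 2^(n-1), so a_5 = 2^4 = 16. Work downward with a_k = (k+1)(k+2) a_{k+2} / ((k - 5)(k + 5)):
  a_3 = (4)(5)(16) / ((3 - 5)(3 + 5)) = 320/(-16) = -20
  a_1 = (2)(3)(-20) / ((1 - 5)(1 + 5)) = -120/(-24) = 5
Hence T_5(x) = 16 x^5 - 20 x^3 + 5 x.

T_5(x); series = 16 x^5 - 20 x^3 + 5 x


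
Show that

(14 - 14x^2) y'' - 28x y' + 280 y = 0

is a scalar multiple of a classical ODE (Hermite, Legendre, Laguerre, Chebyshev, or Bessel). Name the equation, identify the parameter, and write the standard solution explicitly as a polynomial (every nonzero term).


All three coefficients share the factor 14; dividing through by 14 gives  (1 - x^2) y'' - 2x y' + 20 y = 0.
This matches the Legendre equation (1 - x^2) y'' - 2x y' + n(n+1) y = 0 (note the -2x y' term) with n(n+1) = 20, so n = 4; the polynomial solution is P_4(x).
With y = sum_k a_k x^k, matching x^k gives (k+2)(k+1) a_{k+2} = [k(k+1) - n(n+1)] a_k = (k - 4)(k + 5) a_k. The right side vanishes at k = 4, so the series with the parity of 4 terminates at degree 4.
Standard normalization (P_n(1) = 1): leading coefficient (2n)!/(2^n (n!)^2) = 40320/(16*576) = 35/8, so a_4 = 35/8. Work downward with a_k = (k+1)(k+2) a_{k+2} / ((k - 4)(k + 5)):
  a_2 = (3)(4)(35/8) / ((2 - 4)(2 + 5)) = (105/2)/(-14) = -15/4
  a_0 = (1)(2)(-15/4) / ((0 - 4)(0 + 5)) = (-15/2)/(-20) = 3/8
Hence P_4(x) = 35 x^4/8 - 15 x^2/4 + 3/8.

P_4(x); series = 35 x^4/8 - 15 x^2/4 + 3/8


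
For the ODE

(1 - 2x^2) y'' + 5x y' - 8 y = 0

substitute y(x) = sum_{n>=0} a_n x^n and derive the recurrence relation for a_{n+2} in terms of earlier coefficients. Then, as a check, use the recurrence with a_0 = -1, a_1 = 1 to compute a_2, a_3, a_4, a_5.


Substitute y = sum_n a_n x^n.
(1 - 2 x^2) y'' contributes (n+2)(n+1) a_{n+2} - 2 n(n-1) a_n at x^n.
5 x y'(x) contributes 5 n a_n at x^n.
-8 y(x) contributes -8 a_n at x^n.
Matching x^n: (n+2)(n+1) a_{n+2} + (-2 n(n-1) + 5 n - 8) a_n = 0.
Thus a_{n+2} = (2 n(n-1) - 5 n + 8) / ((n+1)(n+2)) * a_n.

Check with a_0 = -1, a_1 = 1 (apply the recurrence for n = 0, 1, 2, 3): a_0 = -1, a_1 = 1, a_2 = -4, a_3 = 1/2, a_4 = -2/3, a_5 = 1/8.

a_(n+2) = (2 n(n-1) - 5 n + 8) / ((n+1)(n+2)) * a_n; check: a_0 = -1, a_1 = 1, a_2 = -4, a_3 = 1/2, a_4 = -2/3, a_5 = 1/8


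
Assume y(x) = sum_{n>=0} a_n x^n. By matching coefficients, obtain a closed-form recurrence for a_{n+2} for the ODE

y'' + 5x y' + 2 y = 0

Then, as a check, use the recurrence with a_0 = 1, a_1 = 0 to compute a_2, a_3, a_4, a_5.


Substitute y = sum_n a_n x^n.
y''(x) has coefficient (n+2)(n+1) a_{n+2} at x^n;
5 x y'(x) has coefficient 5 n a_n at x^n (shift);
2 y(x) has coefficient 2 a_n at x^n.
Matching x^n: (n+2)(n+1) a_{n+2} + (5n + 2) a_n = 0.
Thus a_{n+2} = (-5n - 2) / ((n+1)(n+2)) * a_n.

Check with a_0 = 1, a_1 = 0 (apply the recurrence for n = 0, 1, 2, 3): a_0 = 1, a_1 = 0, a_2 = -1, a_3 = 0, a_4 = 1, a_5 = 0.

a_(n+2) = (-5n - 2) / ((n+1)(n+2)) * a_n; check: a_0 = 1, a_1 = 0, a_2 = -1, a_3 = 0, a_4 = 1, a_5 = 0


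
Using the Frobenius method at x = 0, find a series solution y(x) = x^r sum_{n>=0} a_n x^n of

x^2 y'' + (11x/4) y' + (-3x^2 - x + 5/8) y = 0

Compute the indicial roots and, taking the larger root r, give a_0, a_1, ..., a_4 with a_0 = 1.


Write in Frobenius form y'' + (p(x)/x) y' + (q(x)/x^2) y = 0:
  p(x) = 11/4,  q(x) = -3x^2 - x + 5/8.
Indicial equation: r(r-1) + (11/4) r + (5/8) = 0 -> roots r_1 = -1/2, r_2 = -5/4.
Take r = r_1 = -1/2. Let y(x) = x^r sum_{n>=0} a_n x^n with a_0 = 1.
Substitute y = x^r sum a_n x^n and match x^{r+n}. The recurrence is
  D(n) a_n - 1 a_{n-1} - 3 a_{n-2} = 0,  where D(n) = (r+n)(r+n-1) + (11/4)(r+n) + (5/8).
  a_n = [1 a_{n-1} + 3 a_{n-2}] / D(n).
Since the indicial polynomial factors as (r - r_1)(r - r_2), D(n) = (r_1 + n - r_1)(r_1 + n - r_2) = n(n + 3/4).
Evaluating step by step (a_0 = 1):
  n = 1: D(1) = 1(1 + 3/4) = 7/4; numerator = 1(1) = 1; a_1 = (1)/(7/4) = 4/7
  n = 2: D(2) = 2(2 + 3/4) = 11/2; numerator = 1(4/7) + 3(1) = 25/7; a_2 = (25/7)/(11/2) = 50/77
  n = 3: D(3) = 3(3 + 3/4) = 45/4; numerator = 1(50/77) + 3(4/7) = 26/11; a_3 = (26/11)/(45/4) = 104/495
  n = 4: D(4) = 4(4 + 3/4) = 19; numerator = 1(104/495) + 3(50/77) = 7478/3465; a_4 = (7478/3465)/(19) = 7478/65835

r = -1/2; a_0 = 1; a_1 = 4/7; a_2 = 50/77; a_3 = 104/495; a_4 = 7478/65835


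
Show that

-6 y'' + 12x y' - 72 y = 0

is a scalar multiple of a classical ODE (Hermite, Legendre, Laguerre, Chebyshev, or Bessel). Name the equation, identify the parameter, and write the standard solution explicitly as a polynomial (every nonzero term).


All three coefficients share the factor -6; dividing through by -6 gives  y'' - 2x y' + 12 y = 0.
This matches the Hermite equation y'' - 2x y' + 2n y = 0 with 2n = 12, so n = 6; the polynomial solution is H_6(x).
With y = sum_k a_k x^k, matching x^k gives (k+2)(k+1) a_{k+2} = 2(k - n) a_k = 2(k - 6) a_k. The right side vanishes at k = 6, so the series with the parity of 6 terminates at degree 6.
Standard normalization: leading coefficient of H_n is 2^n, so a_6 = 2^6 = 64. Work downward with a_k = (k+1)(k+2) a_{k+2} / (2(k - n)):
  a_4 = (5)(6)(64) / (2(4 - 6)) = 1920/(-4) = -480
  a_2 = (3)(4)(-480) / (2(2 - 6)) = -5760/(-8) = 720
  a_0 = (1)(2)(720) / (2(0 - 6)) = 1440/(-12) = -120
Hence H_6(x) = 64 x^6 - 480 x^4 + 720 x^2 - 120.

H_6(x); series = 64 x^6 - 480 x^4 + 720 x^2 - 120


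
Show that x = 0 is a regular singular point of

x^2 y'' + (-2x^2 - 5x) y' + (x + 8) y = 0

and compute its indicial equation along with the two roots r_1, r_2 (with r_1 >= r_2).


Divide by x^2 to reach normal form y'' + P_1(x) y' + P_2(x) y = 0 with P_1(x) = -2 - 5/x and P_2(x) = 1/x + 8/x^2.
x = 0 is a singular point because the y'-coefficient -2 - 5/x has a pole at x = 0 and the y-coefficient 1/x + 8/x^2 has a pole at x = 0.
It is a regular singular point because x P_1(x) = p(x) = -2x - 5 and x^2 P_2(x) = q(x) = x + 8 are polynomials, hence analytic at x = 0.
p(0) = -5,  q(0) = 8.
Indicial equation: r(r-1) + p(0) r + q(0) = 0, i.e. r^2 + (p(0) - 1) r + q(0) = 0, i.e. r^2 - 6 r + 8 = 0.
Discriminant: (-6)^2 - 4(8) = 4, so r = (6 ± 2)/2.
Solving: r_1 = 4, r_2 = 2.

indicial: r^2 - 6 r + 8 = 0; roots r_1 = 4, r_2 = 2


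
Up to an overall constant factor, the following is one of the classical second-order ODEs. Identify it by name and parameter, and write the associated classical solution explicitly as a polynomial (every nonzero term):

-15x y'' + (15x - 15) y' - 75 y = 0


All three coefficients share the factor -15; dividing through by -15 gives  x y'' + (1 - x) y' + 5 y = 0.
This matches the Laguerre equation x y'' + (1 - x) y' + n y = 0 with n = 5; the polynomial solution is L_5(x).
With y = sum_k a_k x^k, matching x^k gives (k+1)k a_{k+1} + (k+1) a_{k+1} - k a_k + n a_k = 0, i.e. (k+1)^2 a_{k+1} = (k - n) a_k = (k - 5) a_k. The right side vanishes at k = 5, so the series terminates at degree 5.
Standard normalization L_n(0) = 1 gives a_0 = 1. Work upward with a_{k+1} = (k - 5) a_k / (k+1)^2:
  a_1 = (0 - 5)(1) / 1^2 = -5/1 = -5
  a_2 = (1 - 5)(-5) / 2^2 = 20/4 = 5
  a_3 = (2 - 5)(5) / 3^2 = -15/9 = -5/3
  a_4 = (3 - 5)(-5/3) / 4^2 = (10/3)/16 = 5/24
  a_5 = (4 - 5)(5/24) / 5^2 = (-5/24)/25 = -1/120
Hence L_5(x) = -x^5/120 + 5 x^4/24 - 5 x^3/3 + 5 x^2 - 5 x + 1.

L_5(x); series = -x^5/120 + 5 x^4/24 - 5 x^3/3 + 5 x^2 - 5 x + 1


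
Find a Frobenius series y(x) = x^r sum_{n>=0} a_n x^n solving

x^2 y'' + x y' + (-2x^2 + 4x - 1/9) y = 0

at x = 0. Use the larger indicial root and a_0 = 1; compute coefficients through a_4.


Write in Frobenius form y'' + (p(x)/x) y' + (q(x)/x^2) y = 0:
  p(x) = 1,  q(x) = -2x^2 + 4x - 1/9.
Indicial equation: r(r-1) + (1) r + (-1/9) = 0 -> roots r_1 = 1/3, r_2 = -1/3.
Take r = r_1 = 1/3. Let y(x) = x^r sum_{n>=0} a_n x^n with a_0 = 1.
Substitute y = x^r sum a_n x^n and match x^{r+n}. The recurrence is
  D(n) a_n + 4 a_{n-1} - 2 a_{n-2} = 0,  where D(n) = (r+n)(r+n-1) + (1)(r+n) + (-1/9).
  a_n = [-4 a_{n-1} + 2 a_{n-2}] / D(n).
Since the indicial polynomial factors as (r - r_1)(r - r_2), D(n) = (r_1 + n - r_1)(r_1 + n - r_2) = n(n + 2/3).
Evaluating step by step (a_0 = 1):
  n = 1: D(1) = 1(1 + 2/3) = 5/3; numerator = -4(1) = -4; a_1 = (-4)/(5/3) = -12/5
  n = 2: D(2) = 2(2 + 2/3) = 16/3; numerator = -4(-12/5) + 2(1) = 58/5; a_2 = (58/5)/(16/3) = 87/40
  n = 3: D(3) = 3(3 + 2/3) = 11; numerator = -4(87/40) + 2(-12/5) = -27/2; a_3 = (-27/2)/(11) = -27/22
  n = 4: D(4) = 4(4 + 2/3) = 56/3; numerator = -4(-27/22) + 2(87/40) = 2037/220; a_4 = (2037/220)/(56/3) = 873/1760

r = 1/3; a_0 = 1; a_1 = -12/5; a_2 = 87/40; a_3 = -27/22; a_4 = 873/1760


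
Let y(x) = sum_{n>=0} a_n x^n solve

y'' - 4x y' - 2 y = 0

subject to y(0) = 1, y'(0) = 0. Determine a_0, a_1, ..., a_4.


Ansatz: y(x) = sum_{n>=0} a_n x^n, so y'(x) = sum_{n>=1} n a_n x^(n-1) and y''(x) = sum_{n>=2} n(n-1) a_n x^(n-2).
Substitute into P(x) y'' + Q(x) y' + R(x) y = 0 with P(x) = 1, Q(x) = -4x, R(x) = -2, and match powers of x.
Initial conditions: a_0 = 1, a_1 = 0.
Setting the coefficient of each power of x to zero and solving order by order (substituting the coefficients already found):
  x^0: 2 a_2 - 2 a_0 = 0  ->  2 a_2 = 2 a_0 = 2  ->  a_2 = 1
  x^1: 6 a_3 - 6 a_1 = 0  ->  6 a_3 = 6 a_1 = 0  ->  a_3 = 0
  x^2: 12 a_4 - 10 a_2 = 0  ->  12 a_4 = 10 a_2 = 10  ->  a_4 = 5/6
Truncated series: y(x) = 1 + x^2 + (5/6) x^4 + O(x^5).

a_0 = 1; a_1 = 0; a_2 = 1; a_3 = 0; a_4 = 5/6


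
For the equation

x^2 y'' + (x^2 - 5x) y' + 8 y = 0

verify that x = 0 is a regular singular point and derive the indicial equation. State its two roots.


Divide by x^2 to reach normal form y'' + P_1(x) y' + P_2(x) y = 0 with P_1(x) = 1 - 5/x and P_2(x) = 8/x^2.
x = 0 is a singular point because the y'-coefficient 1 - 5/x has a pole at x = 0 and the y-coefficient 8/x^2 has a pole at x = 0.
It is a regular singular point because x P_1(x) = p(x) = x - 5 and x^2 P_2(x) = q(x) = 8 are polynomials, hence analytic at x = 0.
p(0) = -5,  q(0) = 8.
Indicial equation: r(r-1) + p(0) r + q(0) = 0, i.e. r^2 + (p(0) - 1) r + q(0) = 0, i.e. r^2 - 6 r + 8 = 0.
Discriminant: (-6)^2 - 4(8) = 4, so r = (6 ± 2)/2.
Solving: r_1 = 4, r_2 = 2.

indicial: r^2 - 6 r + 8 = 0; roots r_1 = 4, r_2 = 2


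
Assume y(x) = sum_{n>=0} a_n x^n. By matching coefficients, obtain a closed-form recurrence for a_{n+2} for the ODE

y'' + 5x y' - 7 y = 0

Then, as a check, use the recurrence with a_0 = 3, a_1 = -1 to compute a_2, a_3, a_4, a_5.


Substitute y = sum_n a_n x^n.
y''(x) has coefficient (n+2)(n+1) a_{n+2} at x^n;
5 x y'(x) has coefficient 5 n a_n at x^n (shift);
-7 y(x) has coefficient -7 a_n at x^n.
Matching x^n: (n+2)(n+1) a_{n+2} + (5n - 7) a_n = 0.
Thus a_{n+2} = (-5n + 7) / ((n+1)(n+2)) * a_n.

Check with a_0 = 3, a_1 = -1 (apply the recurrence for n = 0, 1, 2, 3): a_0 = 3, a_1 = -1, a_2 = 21/2, a_3 = -1/3, a_4 = -21/8, a_5 = 2/15.

a_(n+2) = (-5n + 7) / ((n+1)(n+2)) * a_n; check: a_0 = 3, a_1 = -1, a_2 = 21/2, a_3 = -1/3, a_4 = -21/8, a_5 = 2/15


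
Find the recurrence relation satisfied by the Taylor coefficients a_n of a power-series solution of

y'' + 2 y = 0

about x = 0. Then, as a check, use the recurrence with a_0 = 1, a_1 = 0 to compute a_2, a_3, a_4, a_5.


Substitute y = sum_n a_n x^n into y'' + (const) y = 0.
y''(x) = sum_{n>=0} (n+2)(n+1) a_{n+2} x^n.
The ODE becomes sum_n [(n+2)(n+1) a_{n+2} + 2 a_n] x^n = 0.
Setting each coefficient to zero gives the recurrence:
  (n+2)(n+1) a_{n+2} + 2 a_n = 0,
  a_{n+2} = -2 / ((n+1)(n+2)) a_n.

Check with a_0 = 1, a_1 = 0 (apply the recurrence for n = 0, 1, 2, 3): a_0 = 1, a_1 = 0, a_2 = -1, a_3 = 0, a_4 = 1/6, a_5 = 0.

a_{n+2} = -2/((n+1)(n+2)) * a_n; check: a_0 = 1, a_1 = 0, a_2 = -1, a_3 = 0, a_4 = 1/6, a_5 = 0


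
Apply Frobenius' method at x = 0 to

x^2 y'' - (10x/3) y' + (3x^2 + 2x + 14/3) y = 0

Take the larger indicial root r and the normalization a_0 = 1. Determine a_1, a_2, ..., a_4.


Write in Frobenius form y'' + (p(x)/x) y' + (q(x)/x^2) y = 0:
  p(x) = -10/3,  q(x) = 3x^2 + 2x + 14/3.
Indicial equation: r(r-1) + (-10/3) r + (14/3) = 0 -> roots r_1 = 7/3, r_2 = 2.
Take r = r_1 = 7/3. Let y(x) = x^r sum_{n>=0} a_n x^n with a_0 = 1.
Substitute y = x^r sum a_n x^n and match x^{r+n}. The recurrence is
  D(n) a_n + 2 a_{n-1} + 3 a_{n-2} = 0,  where D(n) = (r+n)(r+n-1) + (-10/3)(r+n) + (14/3).
  a_n = [-2 a_{n-1} - 3 a_{n-2}] / D(n).
Since the indicial polynomial factors as (r - r_1)(r - r_2), D(n) = (r_1 + n - r_1)(r_1 + n - r_2) = n(n + 1/3).
Evaluating step by step (a_0 = 1):
  n = 1: D(1) = 1(1 + 1/3) = 4/3; numerator = -2(1) = -2; a_1 = (-2)/(4/3) = -3/2
  n = 2: D(2) = 2(2 + 1/3) = 14/3; numerator = -2(-3/2) - 3(1) = 0; a_2 = (0)/(14/3) = 0
  n = 3: D(3) = 3(3 + 1/3) = 10; numerator = -2(0) - 3(-3/2) = 9/2; a_3 = (9/2)/(10) = 9/20
  n = 4: D(4) = 4(4 + 1/3) = 52/3; numerator = -2(9/20) - 3(0) = -9/10; a_4 = (-9/10)/(52/3) = -27/520

r = 7/3; a_0 = 1; a_1 = -3/2; a_2 = 0; a_3 = 9/20; a_4 = -27/520
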